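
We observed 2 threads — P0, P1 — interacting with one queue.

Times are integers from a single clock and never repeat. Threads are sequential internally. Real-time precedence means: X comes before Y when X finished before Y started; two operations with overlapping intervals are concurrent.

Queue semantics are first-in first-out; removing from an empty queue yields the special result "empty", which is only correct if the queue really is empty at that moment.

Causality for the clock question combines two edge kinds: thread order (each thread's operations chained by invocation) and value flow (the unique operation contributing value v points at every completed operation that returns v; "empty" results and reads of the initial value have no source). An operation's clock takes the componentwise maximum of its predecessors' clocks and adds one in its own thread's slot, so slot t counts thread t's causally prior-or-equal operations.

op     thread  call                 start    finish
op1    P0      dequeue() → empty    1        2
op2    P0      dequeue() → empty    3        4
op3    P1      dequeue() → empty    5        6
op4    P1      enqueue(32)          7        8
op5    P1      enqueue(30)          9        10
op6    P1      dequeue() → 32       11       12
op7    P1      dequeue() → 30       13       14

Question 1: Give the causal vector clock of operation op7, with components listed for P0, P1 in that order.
Answer: (0, 5)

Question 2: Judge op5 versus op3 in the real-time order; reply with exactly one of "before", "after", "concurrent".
Answer: after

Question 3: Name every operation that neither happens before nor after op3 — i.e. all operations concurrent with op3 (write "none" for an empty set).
Answer: none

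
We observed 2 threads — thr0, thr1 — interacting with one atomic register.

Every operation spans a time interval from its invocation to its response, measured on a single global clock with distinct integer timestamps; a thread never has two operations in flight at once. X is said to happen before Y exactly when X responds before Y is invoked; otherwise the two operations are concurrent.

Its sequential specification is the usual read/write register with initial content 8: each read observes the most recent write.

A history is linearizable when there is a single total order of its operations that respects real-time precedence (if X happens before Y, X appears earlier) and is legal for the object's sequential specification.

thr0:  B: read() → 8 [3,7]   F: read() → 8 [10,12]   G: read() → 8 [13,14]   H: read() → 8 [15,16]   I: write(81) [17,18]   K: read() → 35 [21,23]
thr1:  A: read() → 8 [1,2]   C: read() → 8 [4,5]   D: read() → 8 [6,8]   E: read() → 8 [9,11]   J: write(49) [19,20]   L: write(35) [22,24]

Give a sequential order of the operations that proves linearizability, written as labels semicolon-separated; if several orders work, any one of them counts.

1. A read() → 8, leaving value 8
2. B read() → 8, leaving value 8
3. C read() → 8, leaving value 8
4. D read() → 8, leaving value 8
5. E read() → 8, leaving value 8
6. F read() → 8, leaving value 8
7. G read() → 8, leaving value 8
8. H read() → 8, leaving value 8
9. I write(81), leaving value 81
10. J write(49), leaving value 49
11. L write(35), leaving value 35
12. K read() → 35, leaving value 35

A; B; C; D; E; F; G; H; I; J; L; K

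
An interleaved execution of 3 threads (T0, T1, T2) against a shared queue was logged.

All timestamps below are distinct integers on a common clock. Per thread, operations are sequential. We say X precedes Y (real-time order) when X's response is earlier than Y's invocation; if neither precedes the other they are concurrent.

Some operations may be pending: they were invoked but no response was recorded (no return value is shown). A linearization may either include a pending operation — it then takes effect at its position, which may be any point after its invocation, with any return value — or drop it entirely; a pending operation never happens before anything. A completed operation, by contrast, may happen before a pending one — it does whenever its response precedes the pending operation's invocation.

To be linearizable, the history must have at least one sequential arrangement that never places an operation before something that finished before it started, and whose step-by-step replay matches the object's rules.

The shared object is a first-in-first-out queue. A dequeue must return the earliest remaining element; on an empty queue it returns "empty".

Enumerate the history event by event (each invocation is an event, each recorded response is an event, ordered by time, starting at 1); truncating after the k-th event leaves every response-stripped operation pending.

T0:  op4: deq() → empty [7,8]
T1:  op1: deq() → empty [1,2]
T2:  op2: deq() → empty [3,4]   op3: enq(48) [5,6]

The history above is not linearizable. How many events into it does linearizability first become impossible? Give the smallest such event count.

8

events 1..7 are linearizable; a witness order is op1, op2, op3:
step 1: op1 deq() → empty — queue <>
step 2: op2 deq() → empty — queue <>
step 3: op3 enq(48) — queue <48>
once event 8 joins (op4's response, time 8), exhaustive search finds no witness
sample order op1, op2, op3, op4 stalls at step 4 — op4 deq() → empty has no legal effect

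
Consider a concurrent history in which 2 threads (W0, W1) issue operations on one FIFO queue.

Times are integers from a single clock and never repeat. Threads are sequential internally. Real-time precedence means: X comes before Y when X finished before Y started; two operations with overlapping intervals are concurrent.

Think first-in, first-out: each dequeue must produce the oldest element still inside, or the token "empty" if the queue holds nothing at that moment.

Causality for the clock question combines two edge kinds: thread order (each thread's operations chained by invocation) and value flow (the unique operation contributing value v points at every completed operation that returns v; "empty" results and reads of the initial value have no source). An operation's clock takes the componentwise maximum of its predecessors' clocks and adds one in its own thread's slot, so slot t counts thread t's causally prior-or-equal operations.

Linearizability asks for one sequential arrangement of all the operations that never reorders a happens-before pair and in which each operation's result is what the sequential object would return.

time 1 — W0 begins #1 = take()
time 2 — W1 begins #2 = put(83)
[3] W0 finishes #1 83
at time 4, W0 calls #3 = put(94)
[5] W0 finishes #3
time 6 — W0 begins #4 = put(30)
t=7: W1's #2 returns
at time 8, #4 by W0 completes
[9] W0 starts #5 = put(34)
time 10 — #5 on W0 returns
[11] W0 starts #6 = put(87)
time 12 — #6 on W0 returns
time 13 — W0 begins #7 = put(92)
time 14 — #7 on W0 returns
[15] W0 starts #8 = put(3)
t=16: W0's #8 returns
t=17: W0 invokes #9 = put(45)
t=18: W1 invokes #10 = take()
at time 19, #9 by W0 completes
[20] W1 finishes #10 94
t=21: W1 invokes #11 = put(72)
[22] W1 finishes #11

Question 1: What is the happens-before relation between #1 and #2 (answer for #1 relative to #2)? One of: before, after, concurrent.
#1 spans [1,3], #2 spans [2,7]
the intervals overlap in both directions

concurrent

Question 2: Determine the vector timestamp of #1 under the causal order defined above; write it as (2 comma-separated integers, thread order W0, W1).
VC(#2, invoked at 2): no causal predecessors; +1 on W1 → (0, 1)
invoked at 1, #1 merges VC(#2)=(0, 1) and bumps W0's slot → (1, 1)
invoked at 4, #3 merges VC(#1)=(1, 1) and bumps W0's slot → (2, 1)
invoked at 18, #10 merges VC(#2)=(0, 1), VC(#3)=(2, 1) and bumps W1's slot → (2, 2)
invoked at 6, #4 merges VC(#3)=(2, 1) and bumps W0's slot → (3, 1)
invoked at 21, #11 merges VC(#10)=(2, 2) and bumps W1's slot → (2, 3)
invoked at 9, #5 merges VC(#4)=(3, 1) and bumps W0's slot → (4, 1)
invoked at 11, #6 merges VC(#5)=(4, 1) and bumps W0's slot → (5, 1)
invoked at 13, #7 merges VC(#6)=(5, 1) and bumps W0's slot → (6, 1)
invoked at 15, #8 merges VC(#7)=(6, 1) and bumps W0's slot → (7, 1)
invoked at 17, #9 merges VC(#8)=(7, 1) and bumps W0's slot → (8, 1)
target: VC(#1) = (1, 1)

(1, 1)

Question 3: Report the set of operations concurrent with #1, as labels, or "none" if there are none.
concurrent with #1 ([1,3]): every op whose interval crosses 1..3
#2 [2,7]: concurrent
#3 [4,5]: after
#4 [6,8]: after
#5 [9,10]: after
#6 [11,12]: after
#7 [13,14]: after
#8 [15,16]: after
#9 [17,19]: after
#10 [18,20]: after
#11 [21,22]: after

#2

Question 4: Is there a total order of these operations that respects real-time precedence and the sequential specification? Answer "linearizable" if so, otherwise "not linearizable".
witness order: #2, #1, #3, #4, #5, #6, #7, #8, #9, #10, #11
step 1: #2 put(83) — queue <83>
step 2: #1 take() → 83 — queue <>
step 3: #3 put(94) — queue <94>
step 4: #4 put(30) — queue <94,30>
step 5: #5 put(34) — queue <94,30,34>
step 6: #6 put(87) — queue <94,30,34,87>
step 7: #7 put(92) — queue <94,30,34,87,92>
step 8: #8 put(3) — queue <94,30,34,87,92,3>
step 9: #9 put(45) — queue <94,30,34,87,92,3,45>
step 10: #10 take() → 94 — queue <30,34,87,92,3,45>
step 11: #11 put(72) — queue <30,34,87,92,3,45,72>

linearizable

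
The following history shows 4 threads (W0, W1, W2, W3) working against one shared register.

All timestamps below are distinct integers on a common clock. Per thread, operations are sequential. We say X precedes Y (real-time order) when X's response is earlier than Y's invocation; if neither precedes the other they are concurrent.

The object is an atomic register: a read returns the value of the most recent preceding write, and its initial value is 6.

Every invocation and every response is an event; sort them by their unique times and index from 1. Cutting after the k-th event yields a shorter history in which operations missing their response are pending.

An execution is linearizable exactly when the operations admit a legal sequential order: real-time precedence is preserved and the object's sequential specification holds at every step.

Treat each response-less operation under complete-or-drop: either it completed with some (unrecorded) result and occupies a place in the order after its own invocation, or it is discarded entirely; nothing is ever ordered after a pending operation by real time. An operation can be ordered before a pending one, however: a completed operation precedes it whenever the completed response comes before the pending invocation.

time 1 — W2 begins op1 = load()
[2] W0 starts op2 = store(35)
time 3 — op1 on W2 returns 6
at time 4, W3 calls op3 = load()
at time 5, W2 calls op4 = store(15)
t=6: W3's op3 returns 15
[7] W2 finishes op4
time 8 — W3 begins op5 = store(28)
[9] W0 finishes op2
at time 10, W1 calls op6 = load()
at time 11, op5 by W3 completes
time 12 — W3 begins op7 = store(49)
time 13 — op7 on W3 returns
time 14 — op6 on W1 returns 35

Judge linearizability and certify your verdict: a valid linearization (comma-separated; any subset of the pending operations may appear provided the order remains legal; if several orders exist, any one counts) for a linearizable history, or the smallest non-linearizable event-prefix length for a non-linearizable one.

linearizable — witness: op1, op4, op3, op2, op6, op5, op7

1. op1 load() → 6, leaving value 6
2. op4 store(15), leaving value 15
3. op3 load() → 15, leaving value 15
4. op2 store(35), leaving value 35
5. op6 load() → 35, leaving value 35
6. op5 store(28), leaving value 28
7. op7 store(49), leaving value 49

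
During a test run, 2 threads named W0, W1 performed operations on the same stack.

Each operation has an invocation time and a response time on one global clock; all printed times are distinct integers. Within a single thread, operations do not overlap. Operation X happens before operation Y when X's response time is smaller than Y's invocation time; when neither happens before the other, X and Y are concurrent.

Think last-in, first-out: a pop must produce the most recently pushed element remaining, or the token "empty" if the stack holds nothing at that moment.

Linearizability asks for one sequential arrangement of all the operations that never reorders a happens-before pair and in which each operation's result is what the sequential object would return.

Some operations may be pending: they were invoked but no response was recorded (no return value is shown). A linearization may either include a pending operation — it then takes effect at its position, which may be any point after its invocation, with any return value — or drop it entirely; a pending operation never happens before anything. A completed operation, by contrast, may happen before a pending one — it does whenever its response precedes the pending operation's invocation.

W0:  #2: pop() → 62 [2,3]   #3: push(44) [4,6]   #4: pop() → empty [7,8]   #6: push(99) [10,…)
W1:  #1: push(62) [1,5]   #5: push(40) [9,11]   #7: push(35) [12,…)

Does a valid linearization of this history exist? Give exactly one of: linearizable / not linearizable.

not linearizable

already the first 8 events (up to #4's response at time 8) admit no linearization; the first 7 still do
all 3 real-time-respecting orders fail — 4 completed stack operations, no legal replay
sample order #1, #2, #3, #4 stalls at step 4 — #4 pop() → empty has no legal effect
sample order #2, #1, #3, #4 stalls at step 1 — #2 pop() → 62 has no legal effect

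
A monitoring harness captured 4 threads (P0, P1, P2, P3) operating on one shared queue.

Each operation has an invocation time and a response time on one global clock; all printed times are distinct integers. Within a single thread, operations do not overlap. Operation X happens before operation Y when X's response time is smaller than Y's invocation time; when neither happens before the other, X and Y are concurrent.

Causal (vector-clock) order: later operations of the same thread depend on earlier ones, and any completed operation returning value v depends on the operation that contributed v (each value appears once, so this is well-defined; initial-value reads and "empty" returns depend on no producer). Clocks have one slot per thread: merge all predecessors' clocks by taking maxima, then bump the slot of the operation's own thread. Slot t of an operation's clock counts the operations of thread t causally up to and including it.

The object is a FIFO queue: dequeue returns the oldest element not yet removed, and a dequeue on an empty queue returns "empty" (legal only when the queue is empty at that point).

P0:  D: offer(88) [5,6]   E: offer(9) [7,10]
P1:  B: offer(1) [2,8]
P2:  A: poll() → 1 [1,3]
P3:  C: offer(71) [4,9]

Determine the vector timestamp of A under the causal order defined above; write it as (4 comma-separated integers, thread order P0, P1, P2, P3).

invoked at 4, C has no predecessors; its own P3 bump gives (0, 0, 0, 1)
invoked at 2, B has no predecessors; its own P1 bump gives (0, 1, 0, 0)
invoked at 5, D has no predecessors; its own P0 bump gives (1, 0, 0, 0)
invoked at 1, A merges VC(B)=(0, 1, 0, 0) and bumps P2's slot → (0, 1, 1, 0)
invoked at 7, E merges VC(D)=(1, 0, 0, 0) and bumps P0's slot → (2, 0, 0, 0)
target: VC(A) = (0, 1, 1, 0)

(0, 1, 1, 0)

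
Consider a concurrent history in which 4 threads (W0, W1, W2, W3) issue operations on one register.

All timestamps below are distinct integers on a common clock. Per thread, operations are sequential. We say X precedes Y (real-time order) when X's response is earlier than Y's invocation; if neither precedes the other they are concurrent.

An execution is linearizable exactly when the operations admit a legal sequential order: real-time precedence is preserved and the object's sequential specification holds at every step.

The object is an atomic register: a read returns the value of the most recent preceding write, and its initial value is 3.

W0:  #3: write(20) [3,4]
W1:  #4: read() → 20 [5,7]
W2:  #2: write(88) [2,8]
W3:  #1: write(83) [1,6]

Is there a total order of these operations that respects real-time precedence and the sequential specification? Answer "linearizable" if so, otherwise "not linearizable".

linearizable

witness order: #1, #2, #3, #4
after step 1 (#1 write(83)): value 83
after step 2 (#2 write(88)): value 88
after step 3 (#3 write(20)): value 20
after step 4 (#4 read() → 20): value 20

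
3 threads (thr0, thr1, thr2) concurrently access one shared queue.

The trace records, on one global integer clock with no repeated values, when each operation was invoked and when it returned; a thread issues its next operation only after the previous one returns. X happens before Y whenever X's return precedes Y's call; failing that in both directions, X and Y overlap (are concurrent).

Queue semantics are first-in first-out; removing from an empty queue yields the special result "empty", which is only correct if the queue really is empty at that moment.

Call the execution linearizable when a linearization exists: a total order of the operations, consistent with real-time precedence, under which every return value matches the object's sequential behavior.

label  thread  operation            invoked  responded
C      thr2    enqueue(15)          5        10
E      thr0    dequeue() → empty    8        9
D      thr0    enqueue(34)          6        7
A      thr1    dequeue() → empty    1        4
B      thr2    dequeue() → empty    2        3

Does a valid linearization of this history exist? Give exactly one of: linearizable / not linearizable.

prefix check: 1..8 passes, 1..9 fails once E's time-9 response joins
no legal order exists: 2 real-time-consistent candidates over 4 completed queue operations, all rejected
include/drop combinations of the 1 pending operation (C) were all tried; none helps
sample order A, B, D, E (pending dropped) stalls at step 4 — E dequeue() → empty has no legal effect
sample order B, A, D, E (pending dropped) stalls at step 4 — E dequeue() → empty has no legal effect

not linearizable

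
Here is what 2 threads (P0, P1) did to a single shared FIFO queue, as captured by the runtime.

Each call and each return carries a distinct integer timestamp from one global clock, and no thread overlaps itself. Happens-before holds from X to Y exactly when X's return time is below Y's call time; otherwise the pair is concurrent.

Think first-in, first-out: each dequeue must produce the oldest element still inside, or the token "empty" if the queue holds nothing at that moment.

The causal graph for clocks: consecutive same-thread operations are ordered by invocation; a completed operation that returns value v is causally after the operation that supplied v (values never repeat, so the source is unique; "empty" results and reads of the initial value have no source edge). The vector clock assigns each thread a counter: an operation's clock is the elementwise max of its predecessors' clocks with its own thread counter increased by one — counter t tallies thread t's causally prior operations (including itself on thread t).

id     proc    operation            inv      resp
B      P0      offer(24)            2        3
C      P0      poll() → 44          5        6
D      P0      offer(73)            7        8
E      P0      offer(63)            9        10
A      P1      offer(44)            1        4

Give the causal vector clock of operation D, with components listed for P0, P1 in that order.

root op A, invoked 1: fresh clock plus P1's own tick → (0, 1)
root op B, invoked 2: fresh clock plus P0's own tick → (1, 0)
invoked at 5, C merges VC(A)=(0, 1), VC(B)=(1, 0) and bumps P0's slot → (2, 1)
invoked at 7, D merges VC(C)=(2, 1) and bumps P0's slot → (3, 1)
invoked at 9, E merges VC(D)=(3, 1) and bumps P0's slot → (4, 1)
target: VC(D) = (3, 1)

(3, 1)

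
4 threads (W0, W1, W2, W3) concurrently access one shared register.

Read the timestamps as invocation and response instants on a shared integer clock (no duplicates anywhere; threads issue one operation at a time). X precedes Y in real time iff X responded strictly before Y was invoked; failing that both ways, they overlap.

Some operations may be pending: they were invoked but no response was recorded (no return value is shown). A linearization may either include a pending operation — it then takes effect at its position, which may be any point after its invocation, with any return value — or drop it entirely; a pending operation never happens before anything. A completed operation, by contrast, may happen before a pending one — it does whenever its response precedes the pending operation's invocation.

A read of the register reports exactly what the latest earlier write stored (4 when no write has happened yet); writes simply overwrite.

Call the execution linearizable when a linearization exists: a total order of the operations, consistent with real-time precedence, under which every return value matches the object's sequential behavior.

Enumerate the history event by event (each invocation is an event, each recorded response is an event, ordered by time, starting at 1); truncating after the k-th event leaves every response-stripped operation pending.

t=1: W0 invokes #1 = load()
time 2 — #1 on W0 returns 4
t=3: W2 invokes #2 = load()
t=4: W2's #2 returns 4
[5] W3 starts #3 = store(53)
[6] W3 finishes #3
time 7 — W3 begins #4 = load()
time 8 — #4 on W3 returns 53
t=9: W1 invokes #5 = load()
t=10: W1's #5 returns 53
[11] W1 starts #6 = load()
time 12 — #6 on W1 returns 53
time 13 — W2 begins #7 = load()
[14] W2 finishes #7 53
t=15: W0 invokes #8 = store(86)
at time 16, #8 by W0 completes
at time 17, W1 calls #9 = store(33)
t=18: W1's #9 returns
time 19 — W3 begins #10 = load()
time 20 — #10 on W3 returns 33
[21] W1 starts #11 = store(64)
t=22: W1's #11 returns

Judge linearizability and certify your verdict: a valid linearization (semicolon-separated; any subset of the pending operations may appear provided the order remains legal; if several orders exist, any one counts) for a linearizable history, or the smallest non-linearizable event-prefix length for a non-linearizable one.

linearizable — witness: #1; #2; #3; #4; #5; #6; #7; #8; #9; #10; #11

1. #1 load() → 4, leaving value 4
2. #2 load() → 4, leaving value 4
3. #3 store(53), leaving value 53
4. #4 load() → 53, leaving value 53
5. #5 load() → 53, leaving value 53
6. #6 load() → 53, leaving value 53
7. #7 load() → 53, leaving value 53
8. #8 store(86), leaving value 86
9. #9 store(33), leaving value 33
10. #10 load() → 33, leaving value 33
11. #11 store(64), leaving value 64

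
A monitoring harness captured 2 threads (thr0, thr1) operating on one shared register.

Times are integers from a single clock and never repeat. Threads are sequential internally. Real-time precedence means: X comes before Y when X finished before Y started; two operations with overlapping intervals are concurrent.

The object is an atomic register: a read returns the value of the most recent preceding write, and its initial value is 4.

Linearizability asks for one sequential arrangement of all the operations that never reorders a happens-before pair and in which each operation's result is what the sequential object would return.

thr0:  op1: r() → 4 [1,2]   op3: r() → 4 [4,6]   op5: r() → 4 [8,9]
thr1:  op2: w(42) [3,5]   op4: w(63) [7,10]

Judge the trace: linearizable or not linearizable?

not linearizable

already the first 9 events (up to op5's response at time 9) admit no linearization; the first 8 still do
4 completed operations, 2 real-time-consistent orders — every register replay fails
completion choices over the 1 pending operation (op4) were checked; none helps
e.g. op1, op2, op3, op5 (pending dropped): illegal at step 3, since op3 r() → 4 cannot apply there
e.g. op1, op3, op2, op5 (pending dropped): illegal at step 4, since op5 r() → 4 cannot apply there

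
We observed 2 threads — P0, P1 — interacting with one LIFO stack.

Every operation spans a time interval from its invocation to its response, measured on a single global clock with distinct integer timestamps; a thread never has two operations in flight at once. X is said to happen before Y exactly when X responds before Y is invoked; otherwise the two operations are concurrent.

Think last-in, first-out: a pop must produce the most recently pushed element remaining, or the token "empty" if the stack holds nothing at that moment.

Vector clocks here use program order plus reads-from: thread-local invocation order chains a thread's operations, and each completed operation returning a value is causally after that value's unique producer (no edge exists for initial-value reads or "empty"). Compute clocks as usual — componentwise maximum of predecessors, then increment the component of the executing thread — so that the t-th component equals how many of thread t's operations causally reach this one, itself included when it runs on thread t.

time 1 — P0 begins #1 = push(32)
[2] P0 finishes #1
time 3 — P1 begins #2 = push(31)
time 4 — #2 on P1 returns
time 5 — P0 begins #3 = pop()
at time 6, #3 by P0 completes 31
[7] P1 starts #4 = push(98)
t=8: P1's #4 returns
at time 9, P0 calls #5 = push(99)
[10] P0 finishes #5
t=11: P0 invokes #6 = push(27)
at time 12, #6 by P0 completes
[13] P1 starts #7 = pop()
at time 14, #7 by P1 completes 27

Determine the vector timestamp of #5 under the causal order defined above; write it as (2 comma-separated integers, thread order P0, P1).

(3, 1)

VC(#2, invoked at 3): no causal predecessors; +1 on P1 → (0, 1)
VC(#1, invoked at 1): no causal predecessors; +1 on P0 → (1, 0)
merge at #4 (invoked 7): VC(#2)=(0, 1), own-thread bump on P1 → (0, 2)
merge at #3 (invoked 5): VC(#1)=(1, 0), VC(#2)=(0, 1), own-thread bump on P0 → (2, 1)
merge at #5 (invoked 9): VC(#3)=(2, 1), own-thread bump on P0 → (3, 1)
merge at #6 (invoked 11): VC(#5)=(3, 1), own-thread bump on P0 → (4, 1)
merge at #7 (invoked 13): VC(#4)=(0, 2), VC(#6)=(4, 1), own-thread bump on P1 → (4, 3)
target: VC(#5) = (3, 1)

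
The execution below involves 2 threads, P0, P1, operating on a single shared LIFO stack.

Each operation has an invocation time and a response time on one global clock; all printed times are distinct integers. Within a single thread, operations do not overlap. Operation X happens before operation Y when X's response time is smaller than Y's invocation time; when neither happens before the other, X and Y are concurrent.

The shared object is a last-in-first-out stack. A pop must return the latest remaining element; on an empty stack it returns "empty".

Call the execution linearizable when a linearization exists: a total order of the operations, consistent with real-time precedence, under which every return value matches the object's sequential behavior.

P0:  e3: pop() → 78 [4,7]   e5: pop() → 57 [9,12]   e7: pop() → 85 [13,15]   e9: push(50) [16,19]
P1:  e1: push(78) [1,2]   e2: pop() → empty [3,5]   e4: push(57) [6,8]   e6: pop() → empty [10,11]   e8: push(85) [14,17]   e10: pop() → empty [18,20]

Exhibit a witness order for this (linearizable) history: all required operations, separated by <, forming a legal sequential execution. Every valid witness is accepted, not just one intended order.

e1 < e3 < e2 < e4 < e5 < e6 < e8 < e7 < e10 < e9

1. e1 push(78), leaving stack <78>
2. e3 pop() → 78, leaving stack <>
3. e2 pop() → empty, leaving stack <>
4. e4 push(57), leaving stack <57>
5. e5 pop() → 57, leaving stack <>
6. e6 pop() → empty, leaving stack <>
7. e8 push(85), leaving stack <85>
8. e7 pop() → 85, leaving stack <>
9. e10 pop() → empty, leaving stack <>
10. e9 push(50), leaving stack <50>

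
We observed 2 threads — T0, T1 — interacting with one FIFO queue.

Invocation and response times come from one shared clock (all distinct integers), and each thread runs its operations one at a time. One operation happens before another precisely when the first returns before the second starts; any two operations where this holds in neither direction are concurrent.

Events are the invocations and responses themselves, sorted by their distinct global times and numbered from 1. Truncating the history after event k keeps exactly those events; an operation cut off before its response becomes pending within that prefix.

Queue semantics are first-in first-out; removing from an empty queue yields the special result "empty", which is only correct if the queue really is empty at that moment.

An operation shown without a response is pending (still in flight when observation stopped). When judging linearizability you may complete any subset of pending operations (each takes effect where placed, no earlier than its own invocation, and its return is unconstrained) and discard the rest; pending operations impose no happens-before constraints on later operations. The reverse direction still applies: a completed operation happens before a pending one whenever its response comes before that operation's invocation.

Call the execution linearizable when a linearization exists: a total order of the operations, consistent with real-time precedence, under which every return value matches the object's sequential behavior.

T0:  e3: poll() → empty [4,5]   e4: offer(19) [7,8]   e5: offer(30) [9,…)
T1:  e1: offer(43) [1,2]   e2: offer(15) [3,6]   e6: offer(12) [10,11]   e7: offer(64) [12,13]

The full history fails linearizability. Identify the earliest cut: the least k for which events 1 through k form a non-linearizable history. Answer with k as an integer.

events 1..4 are still linearizable — one witness is e1:
1. e1 offer(43), leaving queue <43>
once event 5 joins (e3's response, time 5), exhaustive search finds no witness
no escape via the 1 pending operation (e2): every completion choice fails
take e1, e3 (pending dropped): step 2 already fails, because e3 poll() → empty cannot occur there

5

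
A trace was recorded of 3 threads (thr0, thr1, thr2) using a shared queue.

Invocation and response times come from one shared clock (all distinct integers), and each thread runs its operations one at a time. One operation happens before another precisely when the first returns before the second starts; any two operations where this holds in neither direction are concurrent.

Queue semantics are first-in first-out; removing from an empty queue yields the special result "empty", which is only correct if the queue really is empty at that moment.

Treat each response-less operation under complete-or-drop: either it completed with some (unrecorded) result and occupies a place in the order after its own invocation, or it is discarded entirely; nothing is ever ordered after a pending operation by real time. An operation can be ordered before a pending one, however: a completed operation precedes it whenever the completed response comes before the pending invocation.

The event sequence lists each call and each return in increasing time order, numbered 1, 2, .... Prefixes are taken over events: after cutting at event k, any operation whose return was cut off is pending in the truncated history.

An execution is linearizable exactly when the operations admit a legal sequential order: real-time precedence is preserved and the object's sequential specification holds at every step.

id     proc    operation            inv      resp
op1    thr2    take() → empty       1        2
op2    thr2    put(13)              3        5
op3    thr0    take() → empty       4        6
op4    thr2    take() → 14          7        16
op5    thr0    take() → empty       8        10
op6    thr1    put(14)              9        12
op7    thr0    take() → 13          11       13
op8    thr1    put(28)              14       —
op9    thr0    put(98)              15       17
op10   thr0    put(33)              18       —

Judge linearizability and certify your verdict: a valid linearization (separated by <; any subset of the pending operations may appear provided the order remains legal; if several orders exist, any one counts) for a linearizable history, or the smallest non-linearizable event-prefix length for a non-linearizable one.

prefix check: 1..12 passes, 1..13 fails once op7's time-13 response joins
checked exhaustively: 6 real-time-consistent orders of 6 completed operations, zero legal queue replays
completion choices over the 1 pending operation (op4) were checked; none helps
sample order op1, op2, op3, op5, op6, op7 (pending dropped) stalls at step 3 — op3 take() → empty has no legal effect
sample order op1, op2, op3, op5, op7, op6 (pending dropped) stalls at step 3 — op3 take() → empty has no legal effect

not linearizable — minimal violating prefix: 13 events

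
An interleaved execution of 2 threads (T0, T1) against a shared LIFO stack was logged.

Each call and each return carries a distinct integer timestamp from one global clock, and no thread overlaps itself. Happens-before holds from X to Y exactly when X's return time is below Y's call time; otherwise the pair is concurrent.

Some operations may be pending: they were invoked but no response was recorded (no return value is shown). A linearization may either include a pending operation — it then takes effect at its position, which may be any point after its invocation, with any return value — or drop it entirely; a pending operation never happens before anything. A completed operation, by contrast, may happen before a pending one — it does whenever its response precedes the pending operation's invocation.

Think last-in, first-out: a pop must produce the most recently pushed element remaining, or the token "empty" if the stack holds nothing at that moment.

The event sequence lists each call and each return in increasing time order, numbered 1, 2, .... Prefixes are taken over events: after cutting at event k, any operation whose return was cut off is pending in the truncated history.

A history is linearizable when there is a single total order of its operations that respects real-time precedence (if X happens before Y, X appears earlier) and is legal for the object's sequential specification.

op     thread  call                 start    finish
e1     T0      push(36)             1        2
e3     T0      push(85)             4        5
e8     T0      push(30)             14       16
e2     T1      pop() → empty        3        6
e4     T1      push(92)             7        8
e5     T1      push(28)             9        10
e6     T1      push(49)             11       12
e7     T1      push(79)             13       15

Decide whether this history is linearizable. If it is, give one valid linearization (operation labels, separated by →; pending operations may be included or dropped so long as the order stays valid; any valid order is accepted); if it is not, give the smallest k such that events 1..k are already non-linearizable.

not linearizable — minimal violating prefix: 6 events

through event 5 a valid linearization exists; event 6 (e2 responding at time 6) ends that
every one of the 2 real-time-consistent orders over 3 completed LIFO stack ops fails the sequential spec
one such order, e1, e2, e3, breaks at step 2 where e2 pop() → empty is illegal
one such order, e1, e3, e2, breaks at step 3 where e2 pop() → empty is illegal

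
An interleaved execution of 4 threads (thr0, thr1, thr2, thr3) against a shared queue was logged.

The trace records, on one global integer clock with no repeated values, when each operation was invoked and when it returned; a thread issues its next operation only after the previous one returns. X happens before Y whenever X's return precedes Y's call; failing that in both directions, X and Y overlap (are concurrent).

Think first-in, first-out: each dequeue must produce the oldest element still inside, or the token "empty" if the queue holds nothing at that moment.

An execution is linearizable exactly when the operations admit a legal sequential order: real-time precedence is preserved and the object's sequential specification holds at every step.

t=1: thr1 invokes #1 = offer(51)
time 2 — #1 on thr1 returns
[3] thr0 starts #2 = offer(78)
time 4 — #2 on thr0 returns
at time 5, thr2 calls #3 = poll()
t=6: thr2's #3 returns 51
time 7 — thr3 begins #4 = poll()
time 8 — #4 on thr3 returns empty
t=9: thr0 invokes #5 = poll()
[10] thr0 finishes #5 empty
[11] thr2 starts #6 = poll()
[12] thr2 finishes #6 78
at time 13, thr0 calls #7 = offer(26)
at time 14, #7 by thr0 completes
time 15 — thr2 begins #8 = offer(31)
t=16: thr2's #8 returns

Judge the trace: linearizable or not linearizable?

cut after 7 events: linearizable; cut after 8 events (#4 responds, time 8): not linearizable
a single order respects real time; the 4 completed queue operations fail replay along it
sample order #1, #2, #3, #4 stalls at step 4 — #4 poll() → empty has no legal effect

not linearizable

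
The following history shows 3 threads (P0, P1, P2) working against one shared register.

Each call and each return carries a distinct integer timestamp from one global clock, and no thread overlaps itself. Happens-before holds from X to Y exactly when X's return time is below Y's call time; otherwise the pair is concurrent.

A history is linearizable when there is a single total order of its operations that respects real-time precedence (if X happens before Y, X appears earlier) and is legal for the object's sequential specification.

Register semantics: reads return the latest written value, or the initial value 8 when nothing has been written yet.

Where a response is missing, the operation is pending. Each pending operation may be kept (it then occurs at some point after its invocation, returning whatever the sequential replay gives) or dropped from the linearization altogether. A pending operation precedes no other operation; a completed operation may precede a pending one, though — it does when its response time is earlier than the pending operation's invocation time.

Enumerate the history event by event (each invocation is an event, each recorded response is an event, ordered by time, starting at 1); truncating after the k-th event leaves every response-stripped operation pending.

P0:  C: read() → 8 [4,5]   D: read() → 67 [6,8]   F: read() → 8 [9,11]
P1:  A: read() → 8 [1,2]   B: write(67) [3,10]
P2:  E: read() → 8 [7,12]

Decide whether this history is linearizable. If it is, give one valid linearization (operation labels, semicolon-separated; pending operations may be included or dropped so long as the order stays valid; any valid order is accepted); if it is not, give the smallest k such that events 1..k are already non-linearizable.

not linearizable — minimal violating prefix: 11 events

prefix check: 1..10 passes, 1..11 fails once F's time-11 response joins
no legal order exists: 4 real-time-consistent candidates over 5 completed register operations, all rejected
include/drop combinations of the 1 pending operation (E) were all tried; none helps
one such order, A, B, C, D, F (pending dropped), breaks at step 3 where C read() → 8 is illegal
one such order, A, C, B, D, F (pending dropped), breaks at step 5 where F read() → 8 is illegal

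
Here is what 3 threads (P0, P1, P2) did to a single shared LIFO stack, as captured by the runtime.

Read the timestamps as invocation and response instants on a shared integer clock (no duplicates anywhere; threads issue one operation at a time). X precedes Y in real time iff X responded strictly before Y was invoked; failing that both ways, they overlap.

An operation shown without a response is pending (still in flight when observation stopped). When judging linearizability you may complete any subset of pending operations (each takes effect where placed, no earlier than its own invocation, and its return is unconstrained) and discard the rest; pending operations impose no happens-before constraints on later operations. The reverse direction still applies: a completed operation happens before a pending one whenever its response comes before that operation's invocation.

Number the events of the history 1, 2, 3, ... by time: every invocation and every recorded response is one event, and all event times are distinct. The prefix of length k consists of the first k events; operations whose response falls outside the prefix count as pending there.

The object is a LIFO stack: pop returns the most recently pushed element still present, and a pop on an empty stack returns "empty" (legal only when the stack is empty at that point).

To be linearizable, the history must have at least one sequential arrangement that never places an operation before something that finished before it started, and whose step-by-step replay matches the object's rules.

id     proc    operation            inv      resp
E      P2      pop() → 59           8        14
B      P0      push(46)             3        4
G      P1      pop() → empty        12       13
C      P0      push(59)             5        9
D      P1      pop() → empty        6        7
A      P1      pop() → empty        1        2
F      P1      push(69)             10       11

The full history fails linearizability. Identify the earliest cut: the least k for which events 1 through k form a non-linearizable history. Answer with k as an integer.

events 1..6 are linearizable; a witness order is A, B:
step 1: A pop() → empty — stack <>
step 2: B push(46) — stack <46>
adding event 7 (D responds at 7) leaves no legal real-time order
every completion of the 1 pending operation (C) was checked; none linearizes
e.g. A, B, D (pending dropped): illegal at step 3, since D pop() → empty cannot apply there

7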